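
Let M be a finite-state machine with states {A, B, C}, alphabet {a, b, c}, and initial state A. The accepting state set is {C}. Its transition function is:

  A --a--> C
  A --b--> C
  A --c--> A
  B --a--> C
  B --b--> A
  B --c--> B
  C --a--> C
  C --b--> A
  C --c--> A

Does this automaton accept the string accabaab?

No

Trace: A -a-> C -c-> A -c-> A -a-> C -b-> A -a-> C -a-> C -b-> A
End state A is not accepting.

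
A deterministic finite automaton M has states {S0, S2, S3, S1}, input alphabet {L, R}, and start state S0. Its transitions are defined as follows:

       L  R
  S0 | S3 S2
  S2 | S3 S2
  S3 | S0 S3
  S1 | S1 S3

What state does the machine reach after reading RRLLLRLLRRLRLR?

start at S0
read 'R': S0 → S2
read 'R': S2 → S2
read 'L': S2 → S3
read 'L': S3 → S0
read 'L': S0 → S3
read 'R': S3 → S3
read 'L': S3 → S0
read 'L': S0 → S3
read 'R': S3 → S3
read 'R': S3 → S3
read 'L': S3 → S0
read 'R': S0 → S2
read 'L': S2 → S3
read 'R': S3 → S3

S3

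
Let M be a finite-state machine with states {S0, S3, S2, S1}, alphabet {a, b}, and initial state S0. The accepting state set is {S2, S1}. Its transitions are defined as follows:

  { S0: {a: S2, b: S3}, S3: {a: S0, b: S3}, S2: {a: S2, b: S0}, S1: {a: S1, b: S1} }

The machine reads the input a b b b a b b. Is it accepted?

S0 → S2 → S0 → S3 → S3 → S0 → S3 → S3
End state S3 is not accepting.

No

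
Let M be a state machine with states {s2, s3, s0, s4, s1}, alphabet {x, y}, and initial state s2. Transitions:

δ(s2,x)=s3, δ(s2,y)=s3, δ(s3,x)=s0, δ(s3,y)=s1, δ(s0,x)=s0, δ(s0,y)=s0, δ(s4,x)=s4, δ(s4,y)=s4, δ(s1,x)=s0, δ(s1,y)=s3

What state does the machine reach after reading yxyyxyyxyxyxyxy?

s2 → s3 → s0 → s0 → s0 → s0 → s0 → s0 → s0 → s0 → s0 → s0 → s0 → s0 → s0 → s0

s0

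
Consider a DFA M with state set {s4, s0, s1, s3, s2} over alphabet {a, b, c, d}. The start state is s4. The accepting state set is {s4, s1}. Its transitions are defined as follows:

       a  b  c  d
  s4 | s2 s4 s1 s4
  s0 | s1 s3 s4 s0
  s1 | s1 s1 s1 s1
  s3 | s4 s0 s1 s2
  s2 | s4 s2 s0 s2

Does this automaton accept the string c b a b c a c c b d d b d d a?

Yes

s4 → s1 → s1 → s1 → s1 → s1 → s1 → s1 → s1 → s1 → s1 → s1 → s1 → s1 → s1 → s1
End state s1 is accepting.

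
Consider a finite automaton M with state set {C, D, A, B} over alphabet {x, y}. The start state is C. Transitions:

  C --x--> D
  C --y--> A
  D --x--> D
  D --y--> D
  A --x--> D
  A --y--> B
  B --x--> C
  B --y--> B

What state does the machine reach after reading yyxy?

A

start at C
read 'y': C → A
read 'y': A → B
read 'x': B → C
read 'y': C → A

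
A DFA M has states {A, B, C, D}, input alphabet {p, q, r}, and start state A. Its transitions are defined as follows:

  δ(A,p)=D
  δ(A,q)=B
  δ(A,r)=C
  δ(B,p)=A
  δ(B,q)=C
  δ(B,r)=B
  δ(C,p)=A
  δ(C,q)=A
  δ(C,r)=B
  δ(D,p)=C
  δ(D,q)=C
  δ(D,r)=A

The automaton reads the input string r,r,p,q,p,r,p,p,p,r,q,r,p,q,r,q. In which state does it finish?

Trace: A -r-> C -r-> B -p-> A -q-> B -p-> A -r-> C -p-> A -p-> D -p-> C -r-> B -q-> C -r-> B -p-> A -q-> B -r-> B -q-> C

C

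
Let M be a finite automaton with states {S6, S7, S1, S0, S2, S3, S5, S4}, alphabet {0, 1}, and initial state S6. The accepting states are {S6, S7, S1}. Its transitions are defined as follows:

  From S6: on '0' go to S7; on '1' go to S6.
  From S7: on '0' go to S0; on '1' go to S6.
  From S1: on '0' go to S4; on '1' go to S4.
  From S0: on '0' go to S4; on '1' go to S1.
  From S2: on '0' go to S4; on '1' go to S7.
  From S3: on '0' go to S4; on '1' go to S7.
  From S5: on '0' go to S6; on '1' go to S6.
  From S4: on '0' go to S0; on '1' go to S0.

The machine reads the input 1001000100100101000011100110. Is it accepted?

start at S6
read '1': S6 → S6
read '0': S6 → S7
read '0': S7 → S0
read '1': S0 → S1
read '0': S1 → S4
read '0': S4 → S0
read '0': S0 → S4
read '1': S4 → S0
read '0': S0 → S4
read '0': S4 → S0
read '1': S0 → S1
read '0': S1 → S4
read '0': S4 → S0
read '1': S0 → S1
read '0': S1 → S4
read '1': S4 → S0
read '0': S0 → S4
read '0': S4 → S0
read '0': S0 → S4
read '0': S4 → S0
read '1': S0 → S1
read '1': S1 → S4
read '1': S4 → S0
read '0': S0 → S4
read '0': S4 → S0
read '1': S0 → S1
read '1': S1 → S4
read '0': S4 → S0
End state S0 is not accepting.

No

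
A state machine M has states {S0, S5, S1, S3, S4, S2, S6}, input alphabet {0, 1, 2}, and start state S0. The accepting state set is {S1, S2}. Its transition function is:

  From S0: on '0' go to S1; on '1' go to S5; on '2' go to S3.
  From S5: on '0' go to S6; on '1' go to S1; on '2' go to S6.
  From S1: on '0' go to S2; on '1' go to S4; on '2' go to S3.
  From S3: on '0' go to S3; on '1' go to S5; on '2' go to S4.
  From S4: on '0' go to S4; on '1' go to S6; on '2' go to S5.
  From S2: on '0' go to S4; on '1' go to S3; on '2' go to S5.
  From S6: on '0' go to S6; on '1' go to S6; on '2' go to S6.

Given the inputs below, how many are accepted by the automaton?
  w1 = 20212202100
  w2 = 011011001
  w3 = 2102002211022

0

w1: S0 → S3 → S3 → S4 → S6 → S6 → S6 → S6 → S6 → S6 → S6 → S6  → end S6, rejected
w2: S0 → S1 → S4 → S6 → S6 → S6 → S6 → S6 → S6 → S6  → end S6, rejected
w3: S0 → S3 → S5 → S6 → S6 → S6 → S6 → S6 → S6 → S6 → S6 → S6 → S6 → S6  → end S6, rejected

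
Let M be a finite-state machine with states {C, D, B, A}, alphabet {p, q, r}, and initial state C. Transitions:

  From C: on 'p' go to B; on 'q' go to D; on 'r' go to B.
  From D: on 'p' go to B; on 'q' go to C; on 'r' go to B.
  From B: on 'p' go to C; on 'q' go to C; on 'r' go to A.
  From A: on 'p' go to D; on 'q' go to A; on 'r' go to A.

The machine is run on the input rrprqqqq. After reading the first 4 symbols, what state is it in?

Trace: C -r-> B -r-> A -p-> D -r-> B
After 4 symbols: B.

B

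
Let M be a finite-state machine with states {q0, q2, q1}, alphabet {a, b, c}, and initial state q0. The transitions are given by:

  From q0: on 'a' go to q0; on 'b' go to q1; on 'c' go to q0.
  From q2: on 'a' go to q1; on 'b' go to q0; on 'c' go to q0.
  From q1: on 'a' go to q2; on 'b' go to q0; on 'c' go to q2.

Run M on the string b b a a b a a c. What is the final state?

q0 → q1 → q0 → q0 → q0 → q1 → q2 → q1 → q2

q2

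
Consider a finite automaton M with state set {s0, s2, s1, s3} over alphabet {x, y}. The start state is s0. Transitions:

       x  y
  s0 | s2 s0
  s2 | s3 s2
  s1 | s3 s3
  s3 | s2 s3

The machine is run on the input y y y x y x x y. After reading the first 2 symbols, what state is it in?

s0

Trace: s0 -y-> s0 -y-> s0
After 2 symbols: s0.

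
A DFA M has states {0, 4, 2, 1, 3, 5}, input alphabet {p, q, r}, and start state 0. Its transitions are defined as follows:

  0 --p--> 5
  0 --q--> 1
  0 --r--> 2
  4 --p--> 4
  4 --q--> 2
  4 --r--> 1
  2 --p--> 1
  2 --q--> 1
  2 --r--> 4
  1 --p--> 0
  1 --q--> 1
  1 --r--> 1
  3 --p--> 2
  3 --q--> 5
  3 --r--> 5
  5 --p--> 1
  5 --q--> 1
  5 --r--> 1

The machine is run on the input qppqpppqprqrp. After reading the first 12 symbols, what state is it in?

1

Trace: 0 -q-> 1 -p-> 0 -p-> 5 -q-> 1 -p-> 0 -p-> 5 -p-> 1 -q-> 1 -p-> 0 -r-> 2 -q-> 1 -r-> 1
After 12 symbols: 1.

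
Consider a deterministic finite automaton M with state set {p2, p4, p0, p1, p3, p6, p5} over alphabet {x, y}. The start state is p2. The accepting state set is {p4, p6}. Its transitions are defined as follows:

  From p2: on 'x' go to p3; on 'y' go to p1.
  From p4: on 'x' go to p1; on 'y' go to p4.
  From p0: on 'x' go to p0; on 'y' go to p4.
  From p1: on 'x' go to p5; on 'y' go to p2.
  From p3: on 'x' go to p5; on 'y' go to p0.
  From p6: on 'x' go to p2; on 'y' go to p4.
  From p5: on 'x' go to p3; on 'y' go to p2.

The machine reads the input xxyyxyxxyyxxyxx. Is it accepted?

start at p2
read 'x': p2 → p3
read 'x': p3 → p5
read 'y': p5 → p2
read 'y': p2 → p1
read 'x': p1 → p5
read 'y': p5 → p2
read 'x': p2 → p3
read 'x': p3 → p5
read 'y': p5 → p2
read 'y': p2 → p1
read 'x': p1 → p5
read 'x': p5 → p3
read 'y': p3 → p0
read 'x': p0 → p0
read 'x': p0 → p0
End state p0 is not accepting.

No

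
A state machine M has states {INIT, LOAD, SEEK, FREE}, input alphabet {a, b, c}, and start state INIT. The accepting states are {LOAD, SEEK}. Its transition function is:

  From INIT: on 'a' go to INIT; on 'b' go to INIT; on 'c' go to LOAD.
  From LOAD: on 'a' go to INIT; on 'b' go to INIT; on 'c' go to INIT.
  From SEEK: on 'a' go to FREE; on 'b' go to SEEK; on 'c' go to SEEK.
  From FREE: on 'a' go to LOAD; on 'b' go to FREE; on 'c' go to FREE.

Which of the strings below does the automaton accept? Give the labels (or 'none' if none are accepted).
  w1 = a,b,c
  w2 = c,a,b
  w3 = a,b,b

w1:
  start at INIT
  read 'a': INIT → INIT
  read 'b': INIT → INIT
  read 'c': INIT → LOAD
  end LOAD, accepted
w2:
  start at INIT
  read 'c': INIT → LOAD
  read 'a': LOAD → INIT
  read 'b': INIT → INIT
  end INIT, rejected
w3:
  start at INIT
  read 'a': INIT → INIT
  read 'b': INIT → INIT
  read 'b': INIT → INIT
  end INIT, rejected

w1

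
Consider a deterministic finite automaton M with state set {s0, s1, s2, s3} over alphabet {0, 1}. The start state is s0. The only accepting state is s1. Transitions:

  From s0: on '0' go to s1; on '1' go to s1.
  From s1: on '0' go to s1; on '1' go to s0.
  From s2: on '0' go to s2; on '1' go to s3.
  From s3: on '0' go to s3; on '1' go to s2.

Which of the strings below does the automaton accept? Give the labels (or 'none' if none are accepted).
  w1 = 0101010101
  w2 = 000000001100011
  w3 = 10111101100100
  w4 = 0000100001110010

w2, w3, w4

w1: s0 → s1 → s0 → s1 → s0 → s1 → s0 → s1 → s0 → s1 → s0  → end s0, rejected
w2: s0 → s1 → s1 → s1 → s1 → s1 → s1 → s1 → s1 → s0 → s1 → s1 → s1 → s1 → s0 → s1  → end s1, accepted
w3: s0 → s1 → s1 → s0 → s1 → s0 → s1 → s1 → s0 → s1 → s1 → s1 → s0 → s1 → s1  → end s1, accepted
w4: s0 → s1 → s1 → s1 → s1 → s0 → s1 → s1 → s1 → s1 → s0 → s1 → s0 → s1 → s1 → s0 → s1  → end s1, accepted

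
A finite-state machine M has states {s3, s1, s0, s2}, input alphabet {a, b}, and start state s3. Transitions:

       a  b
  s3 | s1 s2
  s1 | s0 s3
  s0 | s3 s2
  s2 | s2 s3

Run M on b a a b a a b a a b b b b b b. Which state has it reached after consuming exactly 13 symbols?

start at s3
read 'b': s3 → s2
read 'a': s2 → s2
read 'a': s2 → s2
read 'b': s2 → s3
read 'a': s3 → s1
read 'a': s1 → s0
read 'b': s0 → s2
read 'a': s2 → s2
read 'a': s2 → s2
read 'b': s2 → s3
read 'b': s3 → s2
read 'b': s2 → s3
read 'b': s3 → s2
After 13 symbols: s2.

s2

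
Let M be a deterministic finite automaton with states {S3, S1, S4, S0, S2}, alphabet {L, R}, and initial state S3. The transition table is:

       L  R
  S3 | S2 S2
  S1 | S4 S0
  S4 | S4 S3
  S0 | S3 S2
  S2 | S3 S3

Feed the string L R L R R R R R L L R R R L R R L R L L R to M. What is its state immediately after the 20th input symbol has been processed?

S3

start at S3
read 'L': S3 → S2
read 'R': S2 → S3
read 'L': S3 → S2
read 'R': S2 → S3
read 'R': S3 → S2
read 'R': S2 → S3
read 'R': S3 → S2
read 'R': S2 → S3
read 'L': S3 → S2
read 'L': S2 → S3
read 'R': S3 → S2
read 'R': S2 → S3
read 'R': S3 → S2
read 'L': S2 → S3
read 'R': S3 → S2
read 'R': S2 → S3
read 'L': S3 → S2
read 'R': S2 → S3
read 'L': S3 → S2
read 'L': S2 → S3
After 20 symbols: S3.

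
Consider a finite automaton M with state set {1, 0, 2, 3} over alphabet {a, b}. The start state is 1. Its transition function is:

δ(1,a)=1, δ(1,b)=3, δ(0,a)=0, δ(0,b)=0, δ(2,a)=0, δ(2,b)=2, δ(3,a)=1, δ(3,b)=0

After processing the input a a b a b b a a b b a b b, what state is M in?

Trace: 1 -a-> 1 -a-> 1 -b-> 3 -a-> 1 -b-> 3 -b-> 0 -a-> 0 -a-> 0 -b-> 0 -b-> 0 -a-> 0 -b-> 0 -b-> 0

0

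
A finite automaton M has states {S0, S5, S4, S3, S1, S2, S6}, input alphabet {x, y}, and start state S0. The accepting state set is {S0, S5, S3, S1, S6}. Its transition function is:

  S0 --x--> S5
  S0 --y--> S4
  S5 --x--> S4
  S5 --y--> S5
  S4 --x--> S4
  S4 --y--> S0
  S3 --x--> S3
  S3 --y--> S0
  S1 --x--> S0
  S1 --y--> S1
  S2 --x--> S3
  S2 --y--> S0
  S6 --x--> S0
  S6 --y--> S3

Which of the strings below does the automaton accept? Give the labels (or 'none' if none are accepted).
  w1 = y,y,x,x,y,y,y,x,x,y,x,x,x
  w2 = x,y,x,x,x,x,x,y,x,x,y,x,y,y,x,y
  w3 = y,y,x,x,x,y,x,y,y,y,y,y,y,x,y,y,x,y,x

w1:
  start at S0
  read 'y': S0 → S4
  read 'y': S4 → S0
  read 'x': S0 → S5
  read 'x': S5 → S4
  read 'y': S4 → S0
  read 'y': S0 → S4
  read 'y': S4 → S0
  read 'x': S0 → S5
  read 'x': S5 → S4
  read 'y': S4 → S0
  read 'x': S0 → S5
  read 'x': S5 → S4
  read 'x': S4 → S4
  end S4, rejected
w2:
  start at S0
  read 'x': S0 → S5
  read 'y': S5 → S5
  read 'x': S5 → S4
  read 'x': S4 → S4
  read 'x': S4 → S4
  read 'x': S4 → S4
  read 'x': S4 → S4
  read 'y': S4 → S0
  read 'x': S0 → S5
  read 'x': S5 → S4
  read 'y': S4 → S0
  read 'x': S0 → S5
  read 'y': S5 → S5
  read 'y': S5 → S5
  read 'x': S5 → S4
  read 'y': S4 → S0
  end S0, accepted
w3:
  start at S0
  read 'y': S0 → S4
  read 'y': S4 → S0
  read 'x': S0 → S5
  read 'x': S5 → S4
  read 'x': S4 → S4
  read 'y': S4 → S0
  read 'x': S0 → S5
  read 'y': S5 → S5
  read 'y': S5 → S5
  read 'y': S5 → S5
  read 'y': S5 → S5
  read 'y': S5 → S5
  read 'y': S5 → S5
  read 'x': S5 → S4
  read 'y': S4 → S0
  read 'y': S0 → S4
  read 'x': S4 → S4
  read 'y': S4 → S0
  read 'x': S0 → S5
  end S5, accepted

w2, w3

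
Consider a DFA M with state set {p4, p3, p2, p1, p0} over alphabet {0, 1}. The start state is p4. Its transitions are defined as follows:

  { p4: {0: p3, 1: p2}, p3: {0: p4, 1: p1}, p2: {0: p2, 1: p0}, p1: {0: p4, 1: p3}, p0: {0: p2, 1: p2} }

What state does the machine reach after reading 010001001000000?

p2

start at p4
read '0': p4 → p3
read '1': p3 → p1
read '0': p1 → p4
read '0': p4 → p3
read '0': p3 → p4
read '1': p4 → p2
read '0': p2 → p2
read '0': p2 → p2
read '1': p2 → p0
read '0': p0 → p2
read '0': p2 → p2
read '0': p2 → p2
read '0': p2 → p2
read '0': p2 → p2
read '0': p2 → p2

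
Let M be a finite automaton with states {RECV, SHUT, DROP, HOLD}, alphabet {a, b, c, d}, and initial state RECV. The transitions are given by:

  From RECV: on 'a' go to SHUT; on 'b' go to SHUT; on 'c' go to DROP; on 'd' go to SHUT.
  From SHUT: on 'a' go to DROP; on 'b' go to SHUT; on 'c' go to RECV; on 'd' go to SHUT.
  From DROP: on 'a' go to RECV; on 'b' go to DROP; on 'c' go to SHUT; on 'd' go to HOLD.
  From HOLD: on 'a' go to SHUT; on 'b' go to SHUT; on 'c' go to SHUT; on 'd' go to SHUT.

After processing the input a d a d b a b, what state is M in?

DROP

Trace: RECV -a-> SHUT -d-> SHUT -a-> DROP -d-> HOLD -b-> SHUT -a-> DROP -b-> DROP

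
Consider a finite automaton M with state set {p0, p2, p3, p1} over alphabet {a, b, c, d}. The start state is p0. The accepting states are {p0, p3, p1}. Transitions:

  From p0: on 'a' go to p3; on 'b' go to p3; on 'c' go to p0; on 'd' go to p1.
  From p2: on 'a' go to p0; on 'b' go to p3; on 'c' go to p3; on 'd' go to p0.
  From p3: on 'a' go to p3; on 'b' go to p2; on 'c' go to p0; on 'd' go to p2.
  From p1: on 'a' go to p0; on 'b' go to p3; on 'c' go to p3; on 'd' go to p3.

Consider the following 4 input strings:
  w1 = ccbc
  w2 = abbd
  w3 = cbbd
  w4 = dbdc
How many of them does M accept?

3

w1: Trace: p0 -c-> p0 -c-> p0 -b-> p3 -c-> p0  → end p0, accepted
w2: Trace: p0 -a-> p3 -b-> p2 -b-> p3 -d-> p2  → end p2, rejected
w3: Trace: p0 -c-> p0 -b-> p3 -b-> p2 -d-> p0  → end p0, accepted
w4: Trace: p0 -d-> p1 -b-> p3 -d-> p2 -c-> p3  → end p3, accepted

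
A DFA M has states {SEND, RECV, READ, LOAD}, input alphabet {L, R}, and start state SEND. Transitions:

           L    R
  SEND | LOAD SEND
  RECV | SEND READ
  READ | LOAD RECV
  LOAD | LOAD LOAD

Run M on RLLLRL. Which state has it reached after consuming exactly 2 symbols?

LOAD

start at SEND
read 'R': SEND → SEND
read 'L': SEND → LOAD
After 2 symbols: LOAD.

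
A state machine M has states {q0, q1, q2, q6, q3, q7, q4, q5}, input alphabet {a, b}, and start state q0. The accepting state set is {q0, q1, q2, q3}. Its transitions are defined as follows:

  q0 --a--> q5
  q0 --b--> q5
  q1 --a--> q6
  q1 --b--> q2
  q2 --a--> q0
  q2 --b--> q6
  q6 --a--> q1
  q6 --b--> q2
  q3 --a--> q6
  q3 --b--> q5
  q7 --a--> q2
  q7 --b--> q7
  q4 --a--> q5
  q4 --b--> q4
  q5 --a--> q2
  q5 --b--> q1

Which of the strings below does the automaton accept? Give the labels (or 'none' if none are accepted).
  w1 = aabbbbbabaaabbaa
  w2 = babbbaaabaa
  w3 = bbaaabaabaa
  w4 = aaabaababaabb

w3

w1: q0 → q5 → q2 → q6 → q2 → q6 → q2 → q6 → q1 → q2 → q0 → q5 → q2 → q6 → q2 → q0 → q5  → end q5, rejected
w2: q0 → q5 → q2 → q6 → q2 → q6 → q1 → q6 → q1 → q2 → q0 → q5  → end q5, rejected
w3: q0 → q5 → q1 → q6 → q1 → q6 → q2 → q0 → q5 → q1 → q6 → q1  → end q1, accepted
w4: q0 → q5 → q2 → q0 → q5 → q2 → q0 → q5 → q2 → q6 → q1 → q6 → q2 → q6  → end q6, rejected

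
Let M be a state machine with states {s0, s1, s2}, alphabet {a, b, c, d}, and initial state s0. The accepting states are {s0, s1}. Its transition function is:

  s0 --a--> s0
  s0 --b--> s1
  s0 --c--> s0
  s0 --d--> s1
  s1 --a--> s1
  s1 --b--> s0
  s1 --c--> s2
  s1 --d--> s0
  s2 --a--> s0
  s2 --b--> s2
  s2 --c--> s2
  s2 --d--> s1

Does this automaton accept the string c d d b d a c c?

Yes

s0 → s0 → s1 → s0 → s1 → s0 → s0 → s0 → s0
End state s0 is accepting.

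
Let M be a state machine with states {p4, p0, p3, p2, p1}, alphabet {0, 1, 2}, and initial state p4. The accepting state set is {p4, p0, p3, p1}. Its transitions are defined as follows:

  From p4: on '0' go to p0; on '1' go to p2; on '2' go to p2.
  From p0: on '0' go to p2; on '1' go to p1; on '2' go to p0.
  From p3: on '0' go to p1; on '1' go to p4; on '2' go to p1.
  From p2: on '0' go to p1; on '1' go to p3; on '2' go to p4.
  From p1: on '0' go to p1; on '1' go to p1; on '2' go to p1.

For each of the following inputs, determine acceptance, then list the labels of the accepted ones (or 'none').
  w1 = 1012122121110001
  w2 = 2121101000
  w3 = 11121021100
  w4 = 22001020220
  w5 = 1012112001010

w1: p4 → p2 → p1 → p1 → p1 → p1 → p1 → p1 → p1 → p1 → p1 → p1 → p1 → p1 → p1 → p1 → p1  → end p1, accepted
w2: p4 → p2 → p3 → p1 → p1 → p1 → p1 → p1 → p1 → p1 → p1  → end p1, accepted
w3: p4 → p2 → p3 → p4 → p2 → p3 → p1 → p1 → p1 → p1 → p1 → p1  → end p1, accepted
w4: p4 → p2 → p4 → p0 → p2 → p3 → p1 → p1 → p1 → p1 → p1 → p1  → end p1, accepted
w5: p4 → p2 → p1 → p1 → p1 → p1 → p1 → p1 → p1 → p1 → p1 → p1 → p1 → p1  → end p1, accepted

w1, w2, w3, w4, w5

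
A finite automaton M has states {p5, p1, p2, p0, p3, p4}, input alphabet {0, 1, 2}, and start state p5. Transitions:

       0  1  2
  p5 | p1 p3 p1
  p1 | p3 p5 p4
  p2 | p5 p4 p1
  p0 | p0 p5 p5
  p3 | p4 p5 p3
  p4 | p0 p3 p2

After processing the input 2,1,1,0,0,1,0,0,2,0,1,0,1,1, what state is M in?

Trace: p5 -2-> p1 -1-> p5 -1-> p3 -0-> p4 -0-> p0 -1-> p5 -0-> p1 -0-> p3 -2-> p3 -0-> p4 -1-> p3 -0-> p4 -1-> p3 -1-> p5

p5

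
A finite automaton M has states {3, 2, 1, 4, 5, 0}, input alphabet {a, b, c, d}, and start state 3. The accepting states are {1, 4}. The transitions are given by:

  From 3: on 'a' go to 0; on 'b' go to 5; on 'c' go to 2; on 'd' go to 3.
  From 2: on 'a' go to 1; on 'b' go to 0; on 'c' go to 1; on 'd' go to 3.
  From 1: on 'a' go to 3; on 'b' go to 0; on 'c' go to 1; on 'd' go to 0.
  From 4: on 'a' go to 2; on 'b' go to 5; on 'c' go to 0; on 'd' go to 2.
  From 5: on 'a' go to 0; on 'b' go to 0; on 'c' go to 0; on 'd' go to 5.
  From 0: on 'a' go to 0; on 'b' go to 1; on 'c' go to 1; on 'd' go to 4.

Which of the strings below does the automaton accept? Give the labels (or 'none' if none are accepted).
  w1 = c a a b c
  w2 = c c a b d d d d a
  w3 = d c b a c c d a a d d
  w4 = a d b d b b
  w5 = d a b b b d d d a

w1: 3 → 2 → 1 → 3 → 5 → 0  → end 0, rejected
w2: 3 → 2 → 1 → 3 → 5 → 5 → 5 → 5 → 5 → 0  → end 0, rejected
w3: 3 → 3 → 2 → 0 → 0 → 1 → 1 → 0 → 0 → 0 → 4 → 2  → end 2, rejected
w4: 3 → 0 → 4 → 5 → 5 → 0 → 1  → end 1, accepted
w5: 3 → 3 → 0 → 1 → 0 → 1 → 0 → 4 → 2 → 1  → end 1, accepted

w4, w5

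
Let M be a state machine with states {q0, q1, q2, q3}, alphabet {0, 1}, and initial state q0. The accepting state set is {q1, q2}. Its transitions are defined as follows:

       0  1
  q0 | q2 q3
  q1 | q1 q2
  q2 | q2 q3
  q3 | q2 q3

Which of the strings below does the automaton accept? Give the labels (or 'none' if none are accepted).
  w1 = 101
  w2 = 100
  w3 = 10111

w1: Trace: q0 -1-> q3 -0-> q2 -1-> q3  → end q3, rejected
w2: Trace: q0 -1-> q3 -0-> q2 -0-> q2  → end q2, accepted
w3: Trace: q0 -1-> q3 -0-> q2 -1-> q3 -1-> q3 -1-> q3  → end q3, rejected

w2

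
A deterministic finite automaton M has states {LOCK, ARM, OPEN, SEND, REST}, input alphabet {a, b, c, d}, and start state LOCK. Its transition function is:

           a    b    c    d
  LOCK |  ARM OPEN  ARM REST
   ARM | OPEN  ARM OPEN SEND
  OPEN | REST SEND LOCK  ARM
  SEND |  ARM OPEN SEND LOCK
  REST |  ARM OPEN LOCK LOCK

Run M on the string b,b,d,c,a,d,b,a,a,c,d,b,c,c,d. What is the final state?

start at LOCK
read 'b': LOCK → OPEN
read 'b': OPEN → SEND
read 'd': SEND → LOCK
read 'c': LOCK → ARM
read 'a': ARM → OPEN
read 'd': OPEN → ARM
read 'b': ARM → ARM
read 'a': ARM → OPEN
read 'a': OPEN → REST
read 'c': REST → LOCK
read 'd': LOCK → REST
read 'b': REST → OPEN
read 'c': OPEN → LOCK
read 'c': LOCK → ARM
read 'd': ARM → SEND

SEND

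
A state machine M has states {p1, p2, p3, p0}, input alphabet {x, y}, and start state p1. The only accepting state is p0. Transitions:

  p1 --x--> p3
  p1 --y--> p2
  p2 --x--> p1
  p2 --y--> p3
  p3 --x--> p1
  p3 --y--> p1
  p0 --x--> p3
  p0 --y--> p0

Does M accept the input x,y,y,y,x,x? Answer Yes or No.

No

p1 → p3 → p1 → p2 → p3 → p1 → p3
End state p3 is not accepting.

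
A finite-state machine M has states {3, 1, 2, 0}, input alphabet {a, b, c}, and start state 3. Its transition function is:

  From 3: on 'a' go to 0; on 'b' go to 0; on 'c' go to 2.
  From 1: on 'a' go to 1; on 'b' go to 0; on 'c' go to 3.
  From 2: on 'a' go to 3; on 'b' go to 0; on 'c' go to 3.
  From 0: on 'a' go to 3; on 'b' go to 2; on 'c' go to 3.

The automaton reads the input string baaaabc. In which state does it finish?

3

Trace: 3 -b-> 0 -a-> 3 -a-> 0 -a-> 3 -a-> 0 -b-> 2 -c-> 3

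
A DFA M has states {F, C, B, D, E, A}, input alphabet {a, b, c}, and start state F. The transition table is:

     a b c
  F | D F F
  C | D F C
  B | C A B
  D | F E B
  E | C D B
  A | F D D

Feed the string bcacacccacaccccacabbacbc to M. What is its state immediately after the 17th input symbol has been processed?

Trace: F -b-> F -c-> F -a-> D -c-> B -a-> C -c-> C -c-> C -c-> C -a-> D -c-> B -a-> C -c-> C -c-> C -c-> C -c-> C -a-> D -c-> B
After 17 symbols: B.

B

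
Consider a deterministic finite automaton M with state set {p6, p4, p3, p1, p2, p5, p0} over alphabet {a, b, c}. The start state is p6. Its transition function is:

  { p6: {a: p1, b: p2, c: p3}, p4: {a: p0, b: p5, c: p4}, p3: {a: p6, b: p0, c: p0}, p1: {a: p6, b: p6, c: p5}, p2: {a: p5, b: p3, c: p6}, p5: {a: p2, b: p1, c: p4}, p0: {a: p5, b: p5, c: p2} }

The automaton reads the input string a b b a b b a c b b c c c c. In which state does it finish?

p6

p6 → p1 → p6 → p2 → p5 → p1 → p6 → p1 → p5 → p1 → p6 → p3 → p0 → p2 → p6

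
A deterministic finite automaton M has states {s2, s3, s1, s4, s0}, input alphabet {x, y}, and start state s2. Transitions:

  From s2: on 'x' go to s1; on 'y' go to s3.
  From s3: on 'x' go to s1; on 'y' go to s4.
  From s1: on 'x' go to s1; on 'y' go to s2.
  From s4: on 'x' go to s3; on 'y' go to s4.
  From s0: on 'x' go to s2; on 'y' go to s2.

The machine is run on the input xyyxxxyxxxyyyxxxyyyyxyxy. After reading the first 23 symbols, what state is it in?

Trace: s2 -x-> s1 -y-> s2 -y-> s3 -x-> s1 -x-> s1 -x-> s1 -y-> s2 -x-> s1 -x-> s1 -x-> s1 -y-> s2 -y-> s3 -y-> s4 -x-> s3 -x-> s1 -x-> s1 -y-> s2 -y-> s3 -y-> s4 -y-> s4 -x-> s3 -y-> s4 -x-> s3
After 23 symbols: s3.

s3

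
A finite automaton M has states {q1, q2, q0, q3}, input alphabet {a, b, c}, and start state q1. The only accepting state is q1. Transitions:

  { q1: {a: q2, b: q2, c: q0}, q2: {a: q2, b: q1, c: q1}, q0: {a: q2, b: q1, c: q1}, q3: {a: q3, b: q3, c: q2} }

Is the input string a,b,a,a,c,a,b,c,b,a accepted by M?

No

start at q1
read 'a': q1 → q2
read 'b': q2 → q1
read 'a': q1 → q2
read 'a': q2 → q2
read 'c': q2 → q1
read 'a': q1 → q2
read 'b': q2 → q1
read 'c': q1 → q0
read 'b': q0 → q1
read 'a': q1 → q2
End state q2 is not accepting.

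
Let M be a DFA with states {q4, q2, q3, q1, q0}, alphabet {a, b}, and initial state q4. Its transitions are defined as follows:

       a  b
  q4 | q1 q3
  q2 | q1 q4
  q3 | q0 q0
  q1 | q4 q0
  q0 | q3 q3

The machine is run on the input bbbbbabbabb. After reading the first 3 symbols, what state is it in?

Trace: q4 -b-> q3 -b-> q0 -b-> q3
After 3 symbols: q3.

q3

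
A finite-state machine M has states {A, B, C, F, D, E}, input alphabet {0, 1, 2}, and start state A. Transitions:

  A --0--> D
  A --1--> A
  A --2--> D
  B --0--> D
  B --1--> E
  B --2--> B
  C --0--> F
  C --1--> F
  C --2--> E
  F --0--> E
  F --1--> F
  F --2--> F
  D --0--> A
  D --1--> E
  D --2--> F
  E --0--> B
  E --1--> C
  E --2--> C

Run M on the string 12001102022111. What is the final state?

F

A → A → D → A → D → E → C → F → F → E → C → E → C → F → F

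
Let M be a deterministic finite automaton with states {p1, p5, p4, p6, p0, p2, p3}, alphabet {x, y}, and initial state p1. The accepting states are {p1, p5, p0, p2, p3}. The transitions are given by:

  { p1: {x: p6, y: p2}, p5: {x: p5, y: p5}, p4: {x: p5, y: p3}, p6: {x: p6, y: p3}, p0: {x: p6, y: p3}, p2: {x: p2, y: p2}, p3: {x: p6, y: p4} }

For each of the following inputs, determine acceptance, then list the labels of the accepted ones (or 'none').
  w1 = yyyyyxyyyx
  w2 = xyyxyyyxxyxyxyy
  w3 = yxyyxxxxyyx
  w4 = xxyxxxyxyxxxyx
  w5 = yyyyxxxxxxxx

w1: Trace: p1 -y-> p2 -y-> p2 -y-> p2 -y-> p2 -y-> p2 -x-> p2 -y-> p2 -y-> p2 -y-> p2 -x-> p2  → end p2, accepted
w2: Trace: p1 -x-> p6 -y-> p3 -y-> p4 -x-> p5 -y-> p5 -y-> p5 -y-> p5 -x-> p5 -x-> p5 -y-> p5 -x-> p5 -y-> p5 -x-> p5 -y-> p5 -y-> p5  → end p5, accepted
w3: Trace: p1 -y-> p2 -x-> p2 -y-> p2 -y-> p2 -x-> p2 -x-> p2 -x-> p2 -x-> p2 -y-> p2 -y-> p2 -x-> p2  → end p2, accepted
w4: Trace: p1 -x-> p6 -x-> p6 -y-> p3 -x-> p6 -x-> p6 -x-> p6 -y-> p3 -x-> p6 -y-> p3 -x-> p6 -x-> p6 -x-> p6 -y-> p3 -x-> p6  → end p6, rejected
w5: Trace: p1 -y-> p2 -y-> p2 -y-> p2 -y-> p2 -x-> p2 -x-> p2 -x-> p2 -x-> p2 -x-> p2 -x-> p2 -x-> p2 -x-> p2  → end p2, accepted

w1, w2, w3, w5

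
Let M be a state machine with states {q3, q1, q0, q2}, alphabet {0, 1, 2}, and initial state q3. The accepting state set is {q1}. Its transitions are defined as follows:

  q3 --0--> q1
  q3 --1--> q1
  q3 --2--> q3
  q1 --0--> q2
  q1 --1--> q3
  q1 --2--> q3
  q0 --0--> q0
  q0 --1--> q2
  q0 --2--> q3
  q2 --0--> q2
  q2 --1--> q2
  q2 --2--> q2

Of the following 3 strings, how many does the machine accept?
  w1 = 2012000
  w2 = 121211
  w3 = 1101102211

0

w1:
  start at q3
  read '2': q3 → q3
  read '0': q3 → q1
  read '1': q1 → q3
  read '2': q3 → q3
  read '0': q3 → q1
  read '0': q1 → q2
  read '0': q2 → q2
  end q2, rejected
w2:
  start at q3
  read '1': q3 → q1
  read '2': q1 → q3
  read '1': q3 → q1
  read '2': q1 → q3
  read '1': q3 → q1
  read '1': q1 → q3
  end q3, rejected
w3:
  start at q3
  read '1': q3 → q1
  read '1': q1 → q3
  read '0': q3 → q1
  read '1': q1 → q3
  read '1': q3 → q1
  read '0': q1 → q2
  read '2': q2 → q2
  read '2': q2 → q2
  read '1': q2 → q2
  read '1': q2 → q2
  end q2, rejected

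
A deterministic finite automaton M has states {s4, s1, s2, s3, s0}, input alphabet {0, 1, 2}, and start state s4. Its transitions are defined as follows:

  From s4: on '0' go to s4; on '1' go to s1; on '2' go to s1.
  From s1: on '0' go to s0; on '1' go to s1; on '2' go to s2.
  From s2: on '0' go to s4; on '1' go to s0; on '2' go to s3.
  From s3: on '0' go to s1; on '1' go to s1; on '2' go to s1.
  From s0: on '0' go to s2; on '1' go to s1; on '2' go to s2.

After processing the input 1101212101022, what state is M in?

s1

Trace: s4 -1-> s1 -1-> s1 -0-> s0 -1-> s1 -2-> s2 -1-> s0 -2-> s2 -1-> s0 -0-> s2 -1-> s0 -0-> s2 -2-> s3 -2-> s1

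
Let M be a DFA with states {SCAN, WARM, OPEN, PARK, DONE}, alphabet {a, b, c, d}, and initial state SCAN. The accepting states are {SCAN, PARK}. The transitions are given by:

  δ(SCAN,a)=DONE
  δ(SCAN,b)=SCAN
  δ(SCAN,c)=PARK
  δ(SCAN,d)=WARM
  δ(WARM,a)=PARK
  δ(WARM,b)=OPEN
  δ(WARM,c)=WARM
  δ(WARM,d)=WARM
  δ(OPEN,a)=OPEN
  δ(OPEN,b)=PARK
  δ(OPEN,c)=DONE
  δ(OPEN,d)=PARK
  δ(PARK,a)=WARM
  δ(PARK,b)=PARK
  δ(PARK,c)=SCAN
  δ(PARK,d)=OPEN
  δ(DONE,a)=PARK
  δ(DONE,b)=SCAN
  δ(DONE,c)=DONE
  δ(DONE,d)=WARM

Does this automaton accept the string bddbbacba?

No

start at SCAN
read 'b': SCAN → SCAN
read 'd': SCAN → WARM
read 'd': WARM → WARM
read 'b': WARM → OPEN
read 'b': OPEN → PARK
read 'a': PARK → WARM
read 'c': WARM → WARM
read 'b': WARM → OPEN
read 'a': OPEN → OPEN
End state OPEN is not accepting.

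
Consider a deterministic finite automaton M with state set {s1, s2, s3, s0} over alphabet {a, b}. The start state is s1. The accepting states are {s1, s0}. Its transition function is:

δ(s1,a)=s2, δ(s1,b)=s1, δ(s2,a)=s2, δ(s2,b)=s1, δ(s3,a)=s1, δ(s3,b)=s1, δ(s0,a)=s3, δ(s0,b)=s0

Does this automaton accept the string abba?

Trace: s1 -a-> s2 -b-> s1 -b-> s1 -a-> s2
End state s2 is not accepting.

No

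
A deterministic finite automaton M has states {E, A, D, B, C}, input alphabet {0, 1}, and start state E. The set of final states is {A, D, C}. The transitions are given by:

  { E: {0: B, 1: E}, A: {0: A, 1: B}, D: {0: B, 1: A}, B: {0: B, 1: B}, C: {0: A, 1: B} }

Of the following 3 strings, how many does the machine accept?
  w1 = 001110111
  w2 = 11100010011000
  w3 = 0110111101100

0

w1: Trace: E -0-> B -0-> B -1-> B -1-> B -1-> B -0-> B -1-> B -1-> B -1-> B  → end B, rejected
w2: Trace: E -1-> E -1-> E -1-> E -0-> B -0-> B -0-> B -1-> B -0-> B -0-> B -1-> B -1-> B -0-> B -0-> B -0-> B  → end B, rejected
w3: Trace: E -0-> B -1-> B -1-> B -0-> B -1-> B -1-> B -1-> B -1-> B -0-> B -1-> B -1-> B -0-> B -0-> B  → end B, rejected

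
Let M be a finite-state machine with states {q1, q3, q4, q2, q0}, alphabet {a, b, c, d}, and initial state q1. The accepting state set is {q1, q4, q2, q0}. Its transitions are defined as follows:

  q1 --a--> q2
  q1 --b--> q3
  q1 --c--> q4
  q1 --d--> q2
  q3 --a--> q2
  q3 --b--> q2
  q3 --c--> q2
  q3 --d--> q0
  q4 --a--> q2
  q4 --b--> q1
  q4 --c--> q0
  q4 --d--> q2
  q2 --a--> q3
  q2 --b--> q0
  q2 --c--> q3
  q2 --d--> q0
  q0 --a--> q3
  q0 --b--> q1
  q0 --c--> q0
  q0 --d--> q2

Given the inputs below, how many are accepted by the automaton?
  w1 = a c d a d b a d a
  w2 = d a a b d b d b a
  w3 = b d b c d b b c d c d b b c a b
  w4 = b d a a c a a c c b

2

w1: Trace: q1 -a-> q2 -c-> q3 -d-> q0 -a-> q3 -d-> q0 -b-> q1 -a-> q2 -d-> q0 -a-> q3  → end q3, rejected
w2: Trace: q1 -d-> q2 -a-> q3 -a-> q2 -b-> q0 -d-> q2 -b-> q0 -d-> q2 -b-> q0 -a-> q3  → end q3, rejected
w3: Trace: q1 -b-> q3 -d-> q0 -b-> q1 -c-> q4 -d-> q2 -b-> q0 -b-> q1 -c-> q4 -d-> q2 -c-> q3 -d-> q0 -b-> q1 -b-> q3 -c-> q2 -a-> q3 -b-> q2  → end q2, accepted
w4: Trace: q1 -b-> q3 -d-> q0 -a-> q3 -a-> q2 -c-> q3 -a-> q2 -a-> q3 -c-> q2 -c-> q3 -b-> q2  → end q2, accepted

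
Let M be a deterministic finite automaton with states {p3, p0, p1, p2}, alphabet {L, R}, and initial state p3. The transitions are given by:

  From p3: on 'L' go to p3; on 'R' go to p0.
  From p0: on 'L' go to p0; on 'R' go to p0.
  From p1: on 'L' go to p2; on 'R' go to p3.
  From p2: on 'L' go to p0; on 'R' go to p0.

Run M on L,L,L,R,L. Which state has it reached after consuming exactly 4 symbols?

p0

Trace: p3 -L-> p3 -L-> p3 -L-> p3 -R-> p0
After 4 symbols: p0.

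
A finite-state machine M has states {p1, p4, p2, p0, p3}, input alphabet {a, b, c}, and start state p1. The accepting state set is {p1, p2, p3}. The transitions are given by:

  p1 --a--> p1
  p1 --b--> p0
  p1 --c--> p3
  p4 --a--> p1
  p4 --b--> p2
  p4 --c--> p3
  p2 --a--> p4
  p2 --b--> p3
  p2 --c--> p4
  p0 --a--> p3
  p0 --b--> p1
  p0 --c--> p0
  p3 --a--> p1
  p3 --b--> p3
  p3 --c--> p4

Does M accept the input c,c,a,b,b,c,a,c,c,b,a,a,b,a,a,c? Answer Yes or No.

Trace: p1 -c-> p3 -c-> p4 -a-> p1 -b-> p0 -b-> p1 -c-> p3 -a-> p1 -c-> p3 -c-> p4 -b-> p2 -a-> p4 -a-> p1 -b-> p0 -a-> p3 -a-> p1 -c-> p3
End state p3 is accepting.

Yes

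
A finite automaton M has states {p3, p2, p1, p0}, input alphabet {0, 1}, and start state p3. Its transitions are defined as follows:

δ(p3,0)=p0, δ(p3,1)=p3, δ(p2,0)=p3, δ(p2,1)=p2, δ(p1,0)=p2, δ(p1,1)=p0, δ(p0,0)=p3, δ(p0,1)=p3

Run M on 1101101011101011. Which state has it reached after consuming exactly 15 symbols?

p3 → p3 → p3 → p0 → p3 → p3 → p0 → p3 → p0 → p3 → p3 → p3 → p0 → p3 → p0 → p3
After 15 symbols: p3.

p3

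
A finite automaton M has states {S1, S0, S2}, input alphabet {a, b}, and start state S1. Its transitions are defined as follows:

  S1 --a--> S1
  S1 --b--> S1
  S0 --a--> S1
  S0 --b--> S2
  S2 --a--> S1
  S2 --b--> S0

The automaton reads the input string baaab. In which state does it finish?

S1

start at S1
read 'b': S1 → S1
read 'a': S1 → S1
read 'a': S1 → S1
read 'a': S1 → S1
read 'b': S1 → S1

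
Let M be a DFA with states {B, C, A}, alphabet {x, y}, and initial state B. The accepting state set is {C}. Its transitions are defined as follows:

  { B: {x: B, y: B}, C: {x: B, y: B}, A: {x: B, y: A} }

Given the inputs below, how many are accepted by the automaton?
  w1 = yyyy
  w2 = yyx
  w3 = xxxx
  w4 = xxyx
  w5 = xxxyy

w1: B → B → B → B → B  → end B, rejected
w2: B → B → B → B  → end B, rejected
w3: B → B → B → B → B  → end B, rejected
w4: B → B → B → B → B  → end B, rejected
w5: B → B → B → B → B → B  → end B, rejected

0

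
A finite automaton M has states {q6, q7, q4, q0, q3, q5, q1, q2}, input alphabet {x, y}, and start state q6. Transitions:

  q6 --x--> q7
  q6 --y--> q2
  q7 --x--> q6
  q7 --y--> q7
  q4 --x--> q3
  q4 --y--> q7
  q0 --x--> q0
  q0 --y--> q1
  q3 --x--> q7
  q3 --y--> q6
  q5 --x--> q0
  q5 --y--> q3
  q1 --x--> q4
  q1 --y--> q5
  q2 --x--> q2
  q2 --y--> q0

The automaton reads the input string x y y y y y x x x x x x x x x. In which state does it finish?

q6

q6 → q7 → q7 → q7 → q7 → q7 → q7 → q6 → q7 → q6 → q7 → q6 → q7 → q6 → q7 → q6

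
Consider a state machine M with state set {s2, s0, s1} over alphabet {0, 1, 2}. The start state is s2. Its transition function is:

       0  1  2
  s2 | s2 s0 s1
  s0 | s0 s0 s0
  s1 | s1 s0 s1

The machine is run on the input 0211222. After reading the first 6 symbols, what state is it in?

Trace: s2 -0-> s2 -2-> s1 -1-> s0 -1-> s0 -2-> s0 -2-> s0
After 6 symbols: s0.

s0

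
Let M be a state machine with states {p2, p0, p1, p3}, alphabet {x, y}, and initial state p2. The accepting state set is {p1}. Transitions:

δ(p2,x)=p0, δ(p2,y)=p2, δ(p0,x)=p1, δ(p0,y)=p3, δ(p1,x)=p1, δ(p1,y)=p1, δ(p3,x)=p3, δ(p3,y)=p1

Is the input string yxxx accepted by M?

Yes

p2 → p2 → p0 → p1 → p1
End state p1 is accepting.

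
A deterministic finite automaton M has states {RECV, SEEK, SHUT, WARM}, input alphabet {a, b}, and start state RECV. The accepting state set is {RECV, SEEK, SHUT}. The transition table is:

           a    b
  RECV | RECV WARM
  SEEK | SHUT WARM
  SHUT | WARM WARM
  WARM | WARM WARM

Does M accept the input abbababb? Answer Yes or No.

start at RECV
read 'a': RECV → RECV
read 'b': RECV → WARM
read 'b': WARM → WARM
read 'a': WARM → WARM
read 'b': WARM → WARM
read 'a': WARM → WARM
read 'b': WARM → WARM
read 'b': WARM → WARM
End state WARM is not accepting.

No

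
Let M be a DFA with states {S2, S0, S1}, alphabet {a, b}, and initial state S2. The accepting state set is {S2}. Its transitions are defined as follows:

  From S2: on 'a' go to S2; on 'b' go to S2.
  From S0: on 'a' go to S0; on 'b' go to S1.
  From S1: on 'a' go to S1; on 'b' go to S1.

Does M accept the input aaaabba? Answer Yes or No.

Trace: S2 -a-> S2 -a-> S2 -a-> S2 -a-> S2 -b-> S2 -b-> S2 -a-> S2
End state S2 is accepting.

Yes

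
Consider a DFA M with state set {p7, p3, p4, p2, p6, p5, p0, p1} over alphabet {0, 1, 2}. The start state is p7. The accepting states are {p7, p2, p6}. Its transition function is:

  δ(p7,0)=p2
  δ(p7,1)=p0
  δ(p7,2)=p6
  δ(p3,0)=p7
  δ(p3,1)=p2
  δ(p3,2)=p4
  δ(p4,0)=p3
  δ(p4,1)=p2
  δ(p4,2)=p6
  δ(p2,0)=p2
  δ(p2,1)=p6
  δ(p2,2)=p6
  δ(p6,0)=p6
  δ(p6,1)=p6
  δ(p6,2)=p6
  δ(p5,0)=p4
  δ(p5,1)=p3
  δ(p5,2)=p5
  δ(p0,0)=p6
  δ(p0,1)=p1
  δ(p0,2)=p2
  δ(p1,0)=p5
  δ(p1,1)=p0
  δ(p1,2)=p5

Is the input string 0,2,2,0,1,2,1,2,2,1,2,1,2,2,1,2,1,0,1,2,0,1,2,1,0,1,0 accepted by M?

p7 → p2 → p6 → p6 → p6 → p6 → p6 → p6 → p6 → p6 → p6 → p6 → p6 → p6 → p6 → p6 → p6 → p6 → p6 → p6 → p6 → p6 → p6 → p6 → p6 → p6 → p6 → p6
End state p6 is accepting.

Yes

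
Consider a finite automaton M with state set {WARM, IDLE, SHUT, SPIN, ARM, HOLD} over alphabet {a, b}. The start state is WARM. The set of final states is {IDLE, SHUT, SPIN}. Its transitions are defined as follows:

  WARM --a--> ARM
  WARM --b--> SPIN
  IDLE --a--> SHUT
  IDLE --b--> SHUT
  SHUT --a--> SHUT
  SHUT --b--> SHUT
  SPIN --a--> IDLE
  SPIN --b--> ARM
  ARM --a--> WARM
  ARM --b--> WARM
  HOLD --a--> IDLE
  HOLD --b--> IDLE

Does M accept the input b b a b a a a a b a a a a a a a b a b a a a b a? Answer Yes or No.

Yes

start at WARM
read 'b': WARM → SPIN
read 'b': SPIN → ARM
read 'a': ARM → WARM
read 'b': WARM → SPIN
read 'a': SPIN → IDLE
read 'a': IDLE → SHUT
read 'a': SHUT → SHUT
read 'a': SHUT → SHUT
read 'b': SHUT → SHUT
read 'a': SHUT → SHUT
read 'a': SHUT → SHUT
read 'a': SHUT → SHUT
read 'a': SHUT → SHUT
read 'a': SHUT → SHUT
read 'a': SHUT → SHUT
read 'a': SHUT → SHUT
read 'b': SHUT → SHUT
read 'a': SHUT → SHUT
read 'b': SHUT → SHUT
read 'a': SHUT → SHUT
read 'a': SHUT → SHUT
read 'a': SHUT → SHUT
read 'b': SHUT → SHUT
read 'a': SHUT → SHUT
End state SHUT is accepting.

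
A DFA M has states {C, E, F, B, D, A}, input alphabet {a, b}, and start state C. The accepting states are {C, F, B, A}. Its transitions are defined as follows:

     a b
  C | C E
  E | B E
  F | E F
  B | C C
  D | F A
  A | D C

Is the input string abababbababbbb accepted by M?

start at C
read 'a': C → C
read 'b': C → E
read 'a': E → B
read 'b': B → C
read 'a': C → C
read 'b': C → E
read 'b': E → E
read 'a': E → B
read 'b': B → C
read 'a': C → C
read 'b': C → E
read 'b': E → E
read 'b': E → E
read 'b': E → E
End state E is not accepting.

No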